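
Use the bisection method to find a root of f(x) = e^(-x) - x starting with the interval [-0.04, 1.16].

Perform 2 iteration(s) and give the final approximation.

f(x) = e^(-x) - x
Initial interval: [-0.04, 1.16]

Iteration 1:
  c_1 = (-0.040000 + 1.160000)/2 = 0.560000
  f(c_1) = f(0.560000) = 0.011209
  f(a) × f(c) ≥ 0, new interval: [0.560000, 1.160000]
Iteration 2:
  c_2 = (0.560000 + 1.160000)/2 = 0.860000
  f(c_2) = f(0.860000) = -0.436838
  f(a) × f(c) < 0, new interval: [0.560000, 0.860000]

After 2 iteration(s), the approximation is c_2 = 0.860000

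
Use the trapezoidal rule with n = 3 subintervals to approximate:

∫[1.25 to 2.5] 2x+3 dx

f(x) = 2x+3
a = 1.25, b = 2.5, n = 3
h = (b - a)/n = 0.416667

Trapezoidal rule: (h/2)[f(x₀) + 2f(x₁) + 2f(x₂) + ... + f(xₙ)]

x_0 = 1.2500, f(x_0) = 5.500000, coefficient = 1
x_1 = 1.6667, f(x_1) = 6.333333, coefficient = 2
x_2 = 2.0833, f(x_2) = 7.166667, coefficient = 2
x_3 = 2.5000, f(x_3) = 8.000000, coefficient = 1

I ≈ (0.416667/2) × 40.500000 = 8.437500
Exact value: 8.437500
Error: 0.000000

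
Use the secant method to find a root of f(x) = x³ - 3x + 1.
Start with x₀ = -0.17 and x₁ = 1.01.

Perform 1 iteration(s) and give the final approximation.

f(x) = x³ - 3x + 1
x₀ = -0.17, x₁ = 1.01

Secant formula: x_{n+1} = x_n - f(x_n)(x_n - x_{n-1})/(f(x_n) - f(x_{n-1}))

Iteration 1:
  f(-0.170000) = 1.505087
  f(1.010000) = -0.999699
  x_2 = 1.010000 - (-0.999699)×(1.010000 - (-0.170000))/(-0.999699 - 1.505087)
       = 0.539044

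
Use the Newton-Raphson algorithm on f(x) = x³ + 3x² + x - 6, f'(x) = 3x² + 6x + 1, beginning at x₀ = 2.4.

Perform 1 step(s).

f(x) = x³ + 3x² + x - 6
f'(x) = 3x² + 6x + 1
x₀ = 2.4

Newton-Raphson formula: x_{n+1} = x_n - f(x_n)/f'(x_n)

Iteration 1:
  f(2.400000) = 27.504000
  f'(2.400000) = 32.680000
  x_1 = 2.400000 - 27.504000/32.680000 = 1.558384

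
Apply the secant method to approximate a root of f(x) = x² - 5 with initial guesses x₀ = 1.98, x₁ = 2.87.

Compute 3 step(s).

f(x) = x² - 5
x₀ = 1.98, x₁ = 2.87

Secant formula: x_{n+1} = x_n - f(x_n)(x_n - x_{n-1})/(f(x_n) - f(x_{n-1}))

Iteration 1:
  f(1.980000) = -1.079600
  f(2.870000) = 3.236900
  x_2 = 2.870000 - 3.236900×(2.870000 - 1.980000)/(3.236900 - (-1.079600))
       = 2.202598
Iteration 2:
  f(2.870000) = 3.236900
  f(2.202598) = -0.148562
  x_3 = 2.202598 - (-0.148562)×(2.202598 - 2.870000)/(-0.148562 - 3.236900)
       = 2.231885
Iteration 3:
  f(2.202598) = -0.148562
  f(2.231885) = -0.018689
  x_4 = 2.231885 - (-0.018689)×(2.231885 - 2.202598)/(-0.018689 - (-0.148562))
       = 2.236100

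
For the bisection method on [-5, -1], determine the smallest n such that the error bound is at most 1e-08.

We need (b-a)/2^n ≤ 1e-08
(-1 - (-5))/2^n ≤ 1e-08
4/2^n ≤ 1e-08
2^n ≥ 400000000
n ≥ log₂(400000000) = 28.58
n ≥ 29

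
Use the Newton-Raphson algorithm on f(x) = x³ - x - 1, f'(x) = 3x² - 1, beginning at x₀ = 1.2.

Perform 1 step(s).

f(x) = x³ - x - 1
f'(x) = 3x² - 1
x₀ = 1.2

Newton-Raphson formula: x_{n+1} = x_n - f(x_n)/f'(x_n)

Iteration 1:
  f(1.200000) = -0.472000
  f'(1.200000) = 3.320000
  x_1 = 1.200000 - (-0.472000)/3.320000 = 1.342169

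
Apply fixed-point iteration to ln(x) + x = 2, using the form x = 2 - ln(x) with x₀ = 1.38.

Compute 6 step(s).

Equation: ln(x) + x = 2
Fixed-point form: x = 2 - ln(x)
x₀ = 1.38

x_1 = g(1.380000) = 1.677917
x_2 = g(1.677917) = 1.482447
x_3 = g(1.482447) = 1.606306
x_4 = g(1.606306) = 1.526063
x_5 = g(1.526063) = 1.577309
x_6 = g(1.577309) = 1.544280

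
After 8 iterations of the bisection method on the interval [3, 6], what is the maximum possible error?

Bisection error bound: |error| ≤ (b-a)/2^n
|error| ≤ (6 - 3)/2^8 = 3/2^8
|error| ≤ 0.0117187500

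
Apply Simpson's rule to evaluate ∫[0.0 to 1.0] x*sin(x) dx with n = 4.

f(x) = x*sin(x)
a = 0.0, b = 1.0, n = 4
h = (b - a)/n = 0.250000

Simpson's rule: (h/3)[f(x₀) + 4f(x₁) + 2f(x₂) + ... + f(xₙ)]

x_0 = 0.0000, f(x_0) = 0.000000, coefficient = 1
x_1 = 0.2500, f(x_1) = 0.061851, coefficient = 4
x_2 = 0.5000, f(x_2) = 0.239713, coefficient = 2
x_3 = 0.7500, f(x_3) = 0.511229, coefficient = 4
x_4 = 1.0000, f(x_4) = 0.841471, coefficient = 1

I ≈ (0.250000/3) × 3.613217 = 0.301101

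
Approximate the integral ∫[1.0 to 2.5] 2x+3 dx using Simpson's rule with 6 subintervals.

f(x) = 2x+3
a = 1.0, b = 2.5, n = 6
h = (b - a)/n = 0.250000

Simpson's rule: (h/3)[f(x₀) + 4f(x₁) + 2f(x₂) + ... + f(xₙ)]

x_0 = 1.0000, f(x_0) = 5.000000, coefficient = 1
x_1 = 1.2500, f(x_1) = 5.500000, coefficient = 4
x_2 = 1.5000, f(x_2) = 6.000000, coefficient = 2
x_3 = 1.7500, f(x_3) = 6.500000, coefficient = 4
x_4 = 2.0000, f(x_4) = 7.000000, coefficient = 2
x_5 = 2.2500, f(x_5) = 7.500000, coefficient = 4
x_6 = 2.5000, f(x_6) = 8.000000, coefficient = 1

I ≈ (0.250000/3) × 117.000000 = 9.750000
Exact value: 9.750000
Error: 0.000000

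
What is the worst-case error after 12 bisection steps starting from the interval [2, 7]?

Bisection error bound: |error| ≤ (b-a)/2^n
|error| ≤ (7 - 2)/2^12 = 5/2^12
|error| ≤ 0.0012207031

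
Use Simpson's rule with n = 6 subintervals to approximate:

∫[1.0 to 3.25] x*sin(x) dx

f(x) = x*sin(x)
a = 1.0, b = 3.25, n = 6
h = (b - a)/n = 0.375000

Simpson's rule: (h/3)[f(x₀) + 4f(x₁) + 2f(x₂) + ... + f(xₙ)]

x_0 = 1.0000, f(x_0) = 0.841471, coefficient = 1
x_1 = 1.3750, f(x_1) = 1.348728, coefficient = 4
x_2 = 1.7500, f(x_2) = 1.721975, coefficient = 2
x_3 = 2.1250, f(x_3) = 1.806930, coefficient = 4
x_4 = 2.5000, f(x_4) = 1.496180, coefficient = 2
x_5 = 2.8750, f(x_5) = 0.757407, coefficient = 4
x_6 = 3.2500, f(x_6) = -0.351634, coefficient = 1

I ≈ (0.375000/3) × 22.578407 = 2.822301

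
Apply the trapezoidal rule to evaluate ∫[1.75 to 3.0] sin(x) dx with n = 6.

f(x) = sin(x)
a = 1.75, b = 3.0, n = 6
h = (b - a)/n = 0.208333

Trapezoidal rule: (h/2)[f(x₀) + 2f(x₁) + 2f(x₂) + ... + f(xₙ)]

x_0 = 1.7500, f(x_0) = 0.983986, coefficient = 1
x_1 = 1.9583, f(x_1) = 0.925843, coefficient = 2
x_2 = 2.1667, f(x_2) = 0.827660, coefficient = 2
x_3 = 2.3750, f(x_3) = 0.693685, coefficient = 2
x_4 = 2.5833, f(x_4) = 0.529711, coefficient = 2
x_5 = 2.7917, f(x_5) = 0.342828, coefficient = 2
x_6 = 3.0000, f(x_6) = 0.141120, coefficient = 1

I ≈ (0.208333/2) × 7.764560 = 0.808808
Exact value: 0.811746
Error: 0.002938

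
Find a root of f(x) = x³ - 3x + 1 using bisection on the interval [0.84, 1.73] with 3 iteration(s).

f(x) = x³ - 3x + 1
Initial interval: [0.84, 1.73]

Iteration 1:
  c_1 = (0.840000 + 1.730000)/2 = 1.285000
  f(c_1) = f(1.285000) = -0.733176
  f(a) × f(c) ≥ 0, new interval: [1.285000, 1.730000]
Iteration 2:
  c_2 = (1.285000 + 1.730000)/2 = 1.507500
  f(c_2) = f(1.507500) = -0.096621
  f(a) × f(c) ≥ 0, new interval: [1.507500, 1.730000]
Iteration 3:
  c_3 = (1.507500 + 1.730000)/2 = 1.618750
  f(c_3) = f(1.618750) = 0.385444
  f(a) × f(c) < 0, new interval: [1.507500, 1.618750]

After 3 iteration(s), the approximation is c_3 = 1.618750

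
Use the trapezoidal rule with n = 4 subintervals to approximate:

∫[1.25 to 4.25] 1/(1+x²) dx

f(x) = 1/(1+x²)
a = 1.25, b = 4.25, n = 4
h = (b - a)/n = 0.750000

Trapezoidal rule: (h/2)[f(x₀) + 2f(x₁) + 2f(x₂) + ... + f(xₙ)]

x_0 = 1.2500, f(x_0) = 0.390244, coefficient = 1
x_1 = 2.0000, f(x_1) = 0.200000, coefficient = 2
x_2 = 2.7500, f(x_2) = 0.116788, coefficient = 2
x_3 = 3.5000, f(x_3) = 0.075472, coefficient = 2
x_4 = 4.2500, f(x_4) = 0.052459, coefficient = 1

I ≈ (0.750000/2) × 1.227223 = 0.460209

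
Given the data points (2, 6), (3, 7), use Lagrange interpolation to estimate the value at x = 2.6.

Lagrange interpolation formula:
P(x) = Σ yᵢ × Lᵢ(x)
where Lᵢ(x) = Π_{j≠i} (x - xⱼ)/(xᵢ - xⱼ)

L_0(2.6) = (2.6 - 3)/(2 - 3) = 0.400000
L_1(2.6) = (2.6 - 2)/(3 - 2) = 0.600000

P(2.6) = 6×L_0(2.6) + 7×L_1(2.6)
P(2.6) = 6.600000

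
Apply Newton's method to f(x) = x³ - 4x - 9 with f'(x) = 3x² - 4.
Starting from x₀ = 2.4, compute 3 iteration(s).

f(x) = x³ - 4x - 9
f'(x) = 3x² - 4
x₀ = 2.4

Newton-Raphson formula: x_{n+1} = x_n - f(x_n)/f'(x_n)

Iteration 1:
  f(2.400000) = -4.776000
  f'(2.400000) = 13.280000
  x_1 = 2.400000 - (-4.776000)/13.280000 = 2.759639
Iteration 2:
  f(2.759639) = 0.977763
  f'(2.759639) = 18.846815
  x_2 = 2.759639 - 0.977763/18.846815 = 2.707759
Iteration 3:
  f(2.707759) = 0.022143
  f'(2.707759) = 17.995878
  x_3 = 2.707759 - 0.022143/17.995878 = 2.706529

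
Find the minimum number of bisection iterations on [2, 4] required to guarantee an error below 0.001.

We need (b-a)/2^n ≤ 0.001
(4 - 2)/2^n ≤ 0.001
2/2^n ≤ 0.001
2^n ≥ 2000
n ≥ log₂(2000) = 10.97
n ≥ 11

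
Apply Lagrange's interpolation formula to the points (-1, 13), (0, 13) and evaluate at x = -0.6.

Lagrange interpolation formula:
P(x) = Σ yᵢ × Lᵢ(x)
where Lᵢ(x) = Π_{j≠i} (x - xⱼ)/(xᵢ - xⱼ)

L_0(-0.6) = (-0.6 - 0)/(-1 - 0) = 0.600000
L_1(-0.6) = (-0.6 - (-1))/(0 - (-1)) = 0.400000

P(-0.6) = 13×L_0(-0.6) + 13×L_1(-0.6)
P(-0.6) = 13.000000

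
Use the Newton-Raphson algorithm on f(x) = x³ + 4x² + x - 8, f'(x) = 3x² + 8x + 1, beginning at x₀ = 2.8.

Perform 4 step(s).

f(x) = x³ + 4x² + x - 8
f'(x) = 3x² + 8x + 1
x₀ = 2.8

Newton-Raphson formula: x_{n+1} = x_n - f(x_n)/f'(x_n)

Iteration 1:
  f(2.800000) = 48.112000
  f'(2.800000) = 46.920000
  x_1 = 2.800000 - 48.112000/46.920000 = 1.774595
Iteration 2:
  f(1.774595) = 11.959878
  f'(1.774595) = 24.644323
  x_2 = 1.774595 - 11.959878/24.644323 = 1.289296
Iteration 3:
  f(1.289296) = 2.081601
  f'(1.289296) = 16.301213
  x_3 = 1.289296 - 2.081601/16.301213 = 1.161599
Iteration 4:
  f(1.161599) = 0.126214
  f'(1.161599) = 14.340735
  x_4 = 1.161599 - 0.126214/14.340735 = 1.152798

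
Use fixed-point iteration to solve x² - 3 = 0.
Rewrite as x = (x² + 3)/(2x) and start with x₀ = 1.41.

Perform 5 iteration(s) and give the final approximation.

Equation: x² - 3 = 0
Fixed-point form: x = (x² + 3)/(2x)
x₀ = 1.41

x_1 = g(1.410000) = 1.768830
x_2 = g(1.768830) = 1.732433
x_3 = g(1.732433) = 1.732051
x_4 = g(1.732051) = 1.732051
x_5 = g(1.732051) = 1.732051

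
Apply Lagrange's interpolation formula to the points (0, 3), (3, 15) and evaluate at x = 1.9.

Lagrange interpolation formula:
P(x) = Σ yᵢ × Lᵢ(x)
where Lᵢ(x) = Π_{j≠i} (x - xⱼ)/(xᵢ - xⱼ)

L_0(1.9) = (1.9 - 3)/(0 - 3) = 0.366667
L_1(1.9) = (1.9 - 0)/(3 - 0) = 0.633333

P(1.9) = 3×L_0(1.9) + 15×L_1(1.9)
P(1.9) = 10.600000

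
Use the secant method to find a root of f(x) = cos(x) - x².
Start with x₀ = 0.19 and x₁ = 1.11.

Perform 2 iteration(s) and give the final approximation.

f(x) = cos(x) - x²
x₀ = 0.19, x₁ = 1.11

Secant formula: x_{n+1} = x_n - f(x_n)(x_n - x_{n-1})/(f(x_n) - f(x_{n-1}))

Iteration 1:
  f(0.190000) = 0.945904
  f(1.110000) = -0.787438
  x_2 = 1.110000 - (-0.787438)×(1.110000 - 0.190000)/(-0.787438 - 0.945904)
       = 0.692054
Iteration 2:
  f(1.110000) = -0.787438
  f(0.692054) = 0.290998
  x_3 = 0.692054 - 0.290998×(0.692054 - 1.110000)/(0.290998 - (-0.787438))
       = 0.804830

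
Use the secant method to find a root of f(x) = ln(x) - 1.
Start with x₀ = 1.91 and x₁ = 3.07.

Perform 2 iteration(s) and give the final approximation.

f(x) = ln(x) - 1
x₀ = 1.91, x₁ = 3.07

Secant formula: x_{n+1} = x_n - f(x_n)(x_n - x_{n-1})/(f(x_n) - f(x_{n-1}))

Iteration 1:
  f(1.910000) = -0.352897
  f(3.070000) = 0.121678
  x_2 = 3.070000 - 0.121678×(3.070000 - 1.910000)/(0.121678 - (-0.352897))
       = 2.772584
Iteration 2:
  f(3.070000) = 0.121678
  f(2.772584) = 0.019780
  x_3 = 2.772584 - 0.019780×(2.772584 - 3.070000)/(0.019780 - 0.121678)
       = 2.714852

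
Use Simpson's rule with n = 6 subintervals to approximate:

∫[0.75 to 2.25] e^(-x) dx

f(x) = e^(-x)
a = 0.75, b = 2.25, n = 6
h = (b - a)/n = 0.250000

Simpson's rule: (h/3)[f(x₀) + 4f(x₁) + 2f(x₂) + ... + f(xₙ)]

x_0 = 0.7500, f(x_0) = 0.472367, coefficient = 1
x_1 = 1.0000, f(x_1) = 0.367879, coefficient = 4
x_2 = 1.2500, f(x_2) = 0.286505, coefficient = 2
x_3 = 1.5000, f(x_3) = 0.223130, coefficient = 4
x_4 = 1.7500, f(x_4) = 0.173774, coefficient = 2
x_5 = 2.0000, f(x_5) = 0.135335, coefficient = 4
x_6 = 2.2500, f(x_6) = 0.105399, coefficient = 1

I ≈ (0.250000/3) × 4.403703 = 0.366975
Exact value: 0.366967
Error: 0.000008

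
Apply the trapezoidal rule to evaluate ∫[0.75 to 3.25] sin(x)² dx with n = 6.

f(x) = sin(x)²
a = 0.75, b = 3.25, n = 6
h = (b - a)/n = 0.416667

Trapezoidal rule: (h/2)[f(x₀) + 2f(x₁) + 2f(x₂) + ... + f(xₙ)]

x_0 = 0.7500, f(x_0) = 0.464631, coefficient = 1
x_1 = 1.1667, f(x_1) = 0.845379, coefficient = 2
x_2 = 1.5833, f(x_2) = 0.999843, coefficient = 2
x_3 = 2.0000, f(x_3) = 0.826822, coefficient = 2
x_4 = 2.4167, f(x_4) = 0.439675, coefficient = 2
x_5 = 2.8333, f(x_5) = 0.092052, coefficient = 2
x_6 = 3.2500, f(x_6) = 0.011706, coefficient = 1

I ≈ (0.416667/2) × 6.883879 = 1.434141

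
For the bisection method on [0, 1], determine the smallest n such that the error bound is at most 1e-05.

We need (b-a)/2^n ≤ 1e-05
(1 - 0)/2^n ≤ 1e-05
1/2^n ≤ 1e-05
2^n ≥ 100000
n ≥ log₂(100000) = 16.61
n ≥ 17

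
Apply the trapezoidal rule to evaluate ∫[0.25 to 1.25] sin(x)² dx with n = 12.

f(x) = sin(x)²
a = 0.25, b = 1.25, n = 12
h = (b - a)/n = 0.083333

Trapezoidal rule: (h/2)[f(x₀) + 2f(x₁) + 2f(x₂) + ... + f(xₙ)]

x_0 = 0.2500, f(x_0) = 0.061209, coefficient = 1
x_1 = 0.3333, f(x_1) = 0.107056, coefficient = 2
x_2 = 0.4167, f(x_2) = 0.163794, coefficient = 2
x_3 = 0.5000, f(x_3) = 0.229849, coefficient = 2
x_4 = 0.5833, f(x_4) = 0.303391, coefficient = 2
x_5 = 0.6667, f(x_5) = 0.382381, coefficient = 2
x_6 = 0.7500, f(x_6) = 0.464631, coefficient = 2
x_7 = 0.8333, f(x_7) = 0.547862, coefficient = 2
x_8 = 0.9167, f(x_8) = 0.629766, coefficient = 2
x_9 = 1.0000, f(x_9) = 0.708073, coefficient = 2
x_10 = 1.0833, f(x_10) = 0.780615, coefficient = 2
x_11 = 1.1667, f(x_11) = 0.845379, coefficient = 2
x_12 = 1.2500, f(x_12) = 0.900572, coefficient = 1

I ≈ (0.083333/2) × 11.287375 = 0.470307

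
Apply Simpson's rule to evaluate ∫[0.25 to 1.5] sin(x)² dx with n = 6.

f(x) = sin(x)²
a = 0.25, b = 1.5, n = 6
h = (b - a)/n = 0.208333

Simpson's rule: (h/3)[f(x₀) + 4f(x₁) + 2f(x₂) + ... + f(xₙ)]

x_0 = 0.2500, f(x_0) = 0.061209, coefficient = 1
x_1 = 0.4583, f(x_1) = 0.195766, coefficient = 4
x_2 = 0.6667, f(x_2) = 0.382381, coefficient = 2
x_3 = 0.8750, f(x_3) = 0.589123, coefficient = 4
x_4 = 1.0833, f(x_4) = 0.780615, coefficient = 2
x_5 = 1.2917, f(x_5) = 0.924089, coefficient = 4
x_6 = 1.5000, f(x_6) = 0.994996, coefficient = 1

I ≈ (0.208333/3) × 10.218108 = 0.709591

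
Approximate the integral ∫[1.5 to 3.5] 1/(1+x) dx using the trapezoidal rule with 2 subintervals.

f(x) = 1/(1+x)
a = 1.5, b = 3.5, n = 2
h = (b - a)/n = 1.000000

Trapezoidal rule: (h/2)[f(x₀) + 2f(x₁) + 2f(x₂) + ... + f(xₙ)]

x_0 = 1.5000, f(x_0) = 0.400000, coefficient = 1
x_1 = 2.5000, f(x_1) = 0.285714, coefficient = 2
x_2 = 3.5000, f(x_2) = 0.222222, coefficient = 1

I ≈ (1.000000/2) × 1.193651 = 0.596825
Exact value: 0.587787
Error: 0.009039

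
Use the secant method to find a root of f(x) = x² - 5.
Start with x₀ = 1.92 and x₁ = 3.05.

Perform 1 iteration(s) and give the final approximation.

f(x) = x² - 5
x₀ = 1.92, x₁ = 3.05

Secant formula: x_{n+1} = x_n - f(x_n)(x_n - x_{n-1})/(f(x_n) - f(x_{n-1}))

Iteration 1:
  f(1.920000) = -1.313600
  f(3.050000) = 4.302500
  x_2 = 3.050000 - 4.302500×(3.050000 - 1.920000)/(4.302500 - (-1.313600))
       = 2.184306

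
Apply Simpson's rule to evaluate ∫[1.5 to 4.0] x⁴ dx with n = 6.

f(x) = x⁴
a = 1.5, b = 4.0, n = 6
h = (b - a)/n = 0.416667

Simpson's rule: (h/3)[f(x₀) + 4f(x₁) + 2f(x₂) + ... + f(xₙ)]

x_0 = 1.5000, f(x_0) = 5.062500, coefficient = 1
x_1 = 1.9167, f(x_1) = 13.495419, coefficient = 4
x_2 = 2.3333, f(x_2) = 29.641975, coefficient = 2
x_3 = 2.7500, f(x_3) = 57.191406, coefficient = 4
x_4 = 3.1667, f(x_4) = 100.556327, coefficient = 2
x_5 = 3.5833, f(x_5) = 164.872733, coefficient = 4
x_6 = 4.0000, f(x_6) = 256.000000, coefficient = 1

I ≈ (0.416667/3) × 1463.697338 = 203.291297
Exact value: 203.281250
Error: 0.010047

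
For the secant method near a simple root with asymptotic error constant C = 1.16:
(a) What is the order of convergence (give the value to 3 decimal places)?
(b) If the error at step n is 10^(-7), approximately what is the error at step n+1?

(a) Secant method has superlinear convergence with order φ = (1+√5)/2 ≈ 1.618.
    This means |e_{n+1}| ≈ C|e_n|^1.618.

(b) With |e_n| = 10^(-7) and C = 1.16:
    |e_{n+1}| ≈ 1.16 × (10^(-7))^1.618 = 1.16 × 10^(-11.33)

(a) ≈ 1.618 (golden ratio); (b) |e_{n+1}| ≈ 5.473e-12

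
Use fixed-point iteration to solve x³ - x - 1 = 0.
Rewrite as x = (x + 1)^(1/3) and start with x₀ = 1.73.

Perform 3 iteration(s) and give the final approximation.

Equation: x³ - x - 1 = 0
Fixed-point form: x = (x + 1)^(1/3)
x₀ = 1.73

x_1 = g(1.730000) = 1.397615
x_2 = g(1.397615) = 1.338422
x_3 = g(1.338422) = 1.327316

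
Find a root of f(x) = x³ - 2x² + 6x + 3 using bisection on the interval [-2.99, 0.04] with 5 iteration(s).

f(x) = x³ - 2x² + 6x + 3
Initial interval: [-2.99, 0.04]

Iteration 1:
  c_1 = (-2.990000 + 0.040000)/2 = -1.475000
  f(c_1) = f(-1.475000) = -13.410297
  f(a) × f(c) ≥ 0, new interval: [-1.475000, 0.040000]
Iteration 2:
  c_2 = (-1.475000 + 0.040000)/2 = -0.717500
  f(c_2) = f(-0.717500) = -2.703986
  f(a) × f(c) ≥ 0, new interval: [-0.717500, 0.040000]
Iteration 3:
  c_3 = (-0.717500 + 0.040000)/2 = -0.338750
  f(c_3) = f(-0.338750) = 0.699125
  f(a) × f(c) < 0, new interval: [-0.717500, -0.338750]
Iteration 4:
  c_4 = (-0.717500 + (-0.338750))/2 = -0.528125
  f(c_4) = f(-0.528125) = -0.873885
  f(a) × f(c) ≥ 0, new interval: [-0.528125, -0.338750]
Iteration 5:
  c_5 = (-0.528125 + (-0.338750))/2 = -0.433437
  f(c_5) = f(-0.433437) = -0.057790
  f(a) × f(c) ≥ 0, new interval: [-0.433437, -0.338750]

After 5 iteration(s), the approximation is c_5 = -0.433437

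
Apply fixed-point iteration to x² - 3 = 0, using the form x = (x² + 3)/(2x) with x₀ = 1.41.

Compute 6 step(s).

Equation: x² - 3 = 0
Fixed-point form: x = (x² + 3)/(2x)
x₀ = 1.41

x_1 = g(1.410000) = 1.768830
x_2 = g(1.768830) = 1.732433
x_3 = g(1.732433) = 1.732051
x_4 = g(1.732051) = 1.732051
x_5 = g(1.732051) = 1.732051
x_6 = g(1.732051) = 1.732051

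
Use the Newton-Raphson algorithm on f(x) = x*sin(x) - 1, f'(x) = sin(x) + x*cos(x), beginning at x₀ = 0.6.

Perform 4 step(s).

f(x) = x*sin(x) - 1
f'(x) = sin(x) + x*cos(x)
x₀ = 0.6

Newton-Raphson formula: x_{n+1} = x_n - f(x_n)/f'(x_n)

Iteration 1:
  f(0.600000) = -0.661215
  f'(0.600000) = 1.059844
  x_1 = 0.600000 - (-0.661215)/1.059844 = 1.223879
Iteration 2:
  f(1.223879) = 0.150967
  f'(1.223879) = 1.356545
  x_2 = 1.223879 - 0.150967/1.356545 = 1.112591
Iteration 3:
  f(1.112591) = -0.002175
  f'(1.112591) = 1.388990
  x_3 = 1.112591 - (-0.002175)/1.388990 = 1.114157
Iteration 4:
  f(1.114157) = 0.000000
  f'(1.114157) = 1.388809
  x_4 = 1.114157 - 0.000000/1.388809 = 1.114157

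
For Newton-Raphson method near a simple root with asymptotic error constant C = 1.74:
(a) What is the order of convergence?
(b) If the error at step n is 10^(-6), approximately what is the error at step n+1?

(a) Newton-Raphson has quadratic (order 2) convergence near simple roots.
    This means |e_{n+1}| ≈ C|e_n|².

(b) With |e_n| = 10^(-6) and C = 1.74:
    |e_{n+1}| ≈ 1.74 × (10^(-6))² = 1.74 × 10^(-12)

(a) 2 (quadratic); (b) |e_{n+1}| ≈ 1.740e-12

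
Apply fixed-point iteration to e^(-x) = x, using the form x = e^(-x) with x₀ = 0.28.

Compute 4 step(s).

Equation: e^(-x) = x
Fixed-point form: x = e^(-x)
x₀ = 0.28

x_1 = g(0.280000) = 0.755784
x_2 = g(0.755784) = 0.469642
x_3 = g(0.469642) = 0.625226
x_4 = g(0.625226) = 0.535141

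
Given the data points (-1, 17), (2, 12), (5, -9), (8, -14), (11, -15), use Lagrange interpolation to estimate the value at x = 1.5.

Lagrange interpolation formula:
P(x) = Σ yᵢ × Lᵢ(x)
where Lᵢ(x) = Π_{j≠i} (x - xⱼ)/(xᵢ - xⱼ)

L_0(1.5) = (1.5 - 2)/(-1 - 2) × (1.5 - 5)/(-1 - 5) × (1.5 - 8)/(-1 - 8) × (1.5 - 11)/(-1 - 11) = 0.055588
L_1(1.5) = (1.5 - (-1))/(2 - (-1)) × (1.5 - 5)/(2 - 5) × (1.5 - 8)/(2 - 8) × (1.5 - 11)/(2 - 11) = 1.111754
L_2(1.5) = (1.5 - (-1))/(5 - (-1)) × (1.5 - 2)/(5 - 2) × (1.5 - 8)/(5 - 8) × (1.5 - 11)/(5 - 11) = -0.238233
L_3(1.5) = (1.5 - (-1))/(8 - (-1)) × (1.5 - 2)/(8 - 2) × (1.5 - 5)/(8 - 5) × (1.5 - 11)/(8 - 11) = 0.085520
L_4(1.5) = (1.5 - (-1))/(11 - (-1)) × (1.5 - 2)/(11 - 2) × (1.5 - 5)/(11 - 5) × (1.5 - 8)/(11 - 8) = -0.014628

P(1.5) = 17×L_0(1.5) + 12×L_1(1.5) + (-9)×L_2(1.5) + (-14)×L_3(1.5) + (-15)×L_4(1.5)
P(1.5) = 15.452289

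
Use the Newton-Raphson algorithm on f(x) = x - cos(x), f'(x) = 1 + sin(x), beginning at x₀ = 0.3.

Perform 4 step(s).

f(x) = x - cos(x)
f'(x) = 1 + sin(x)
x₀ = 0.3

Newton-Raphson formula: x_{n+1} = x_n - f(x_n)/f'(x_n)

Iteration 1:
  f(0.300000) = -0.655336
  f'(0.300000) = 1.295520
  x_1 = 0.300000 - (-0.655336)/1.295520 = 0.805848
Iteration 2:
  f(0.805848) = 0.113349
  f'(0.805848) = 1.721418
  x_2 = 0.805848 - 0.113349/1.721418 = 0.740002
Iteration 3:
  f(0.740002) = 0.001535
  f'(0.740002) = 1.674289
  x_3 = 0.740002 - 0.001535/1.674289 = 0.739085
Iteration 4:
  f(0.739085) = 0.000000
  f'(0.739085) = 1.673612
  x_4 = 0.739085 - 0.000000/1.673612 = 0.739085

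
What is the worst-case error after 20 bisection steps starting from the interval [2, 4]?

Bisection error bound: |error| ≤ (b-a)/2^n
|error| ≤ (4 - 2)/2^20 = 2/2^20
|error| ≤ 0.0000019073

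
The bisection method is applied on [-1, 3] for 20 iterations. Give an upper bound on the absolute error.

Bisection error bound: |error| ≤ (b-a)/2^n
|error| ≤ (3 - (-1))/2^20 = 4/2^20
|error| ≤ 0.0000038147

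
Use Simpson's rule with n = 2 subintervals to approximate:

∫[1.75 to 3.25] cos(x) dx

f(x) = cos(x)
a = 1.75, b = 3.25, n = 2
h = (b - a)/n = 0.750000

Simpson's rule: (h/3)[f(x₀) + 4f(x₁) + 2f(x₂) + ... + f(xₙ)]

x_0 = 1.7500, f(x_0) = -0.178246, coefficient = 1
x_1 = 2.5000, f(x_1) = -0.801144, coefficient = 4
x_2 = 3.2500, f(x_2) = -0.994130, coefficient = 1

I ≈ (0.750000/3) × -4.376950 = -1.094238
Exact value: -1.092181
Error: 0.002056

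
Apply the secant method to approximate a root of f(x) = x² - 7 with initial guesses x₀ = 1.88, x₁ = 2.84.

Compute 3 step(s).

f(x) = x² - 7
x₀ = 1.88, x₁ = 2.84

Secant formula: x_{n+1} = x_n - f(x_n)(x_n - x_{n-1})/(f(x_n) - f(x_{n-1}))

Iteration 1:
  f(1.880000) = -3.465600
  f(2.840000) = 1.065600
  x_2 = 2.840000 - 1.065600×(2.840000 - 1.880000)/(1.065600 - (-3.465600))
       = 2.614237
Iteration 2:
  f(2.840000) = 1.065600
  f(2.614237) = -0.165763
  x_3 = 2.614237 - (-0.165763)×(2.614237 - 2.840000)/(-0.165763 - 1.065600)
       = 2.644629
Iteration 3:
  f(2.614237) = -0.165763
  f(2.644629) = -0.005938
  x_4 = 2.644629 - (-0.005938)×(2.644629 - 2.614237)/(-0.005938 - (-0.165763))
       = 2.645758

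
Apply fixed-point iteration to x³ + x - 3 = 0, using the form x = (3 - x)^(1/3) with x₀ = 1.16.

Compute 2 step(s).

Equation: x³ + x - 3 = 0
Fixed-point form: x = (3 - x)^(1/3)
x₀ = 1.16

x_1 = g(1.160000) = 1.225385
x_2 = g(1.225385) = 1.210695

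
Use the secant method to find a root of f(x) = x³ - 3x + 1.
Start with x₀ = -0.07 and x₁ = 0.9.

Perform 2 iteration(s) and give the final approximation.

f(x) = x³ - 3x + 1
x₀ = -0.07, x₁ = 0.9

Secant formula: x_{n+1} = x_n - f(x_n)(x_n - x_{n-1})/(f(x_n) - f(x_{n-1}))

Iteration 1:
  f(-0.070000) = 1.209657
  f(0.900000) = -0.971000
  x_2 = 0.900000 - (-0.971000)×(0.900000 - (-0.070000))/(-0.971000 - 1.209657)
       = 0.468080
Iteration 2:
  f(0.900000) = -0.971000
  f(0.468080) = -0.301684
  x_3 = 0.468080 - (-0.301684)×(0.468080 - 0.900000)/(-0.301684 - (-0.971000))
       = 0.273399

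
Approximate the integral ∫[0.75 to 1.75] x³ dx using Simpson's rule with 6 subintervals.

f(x) = x³
a = 0.75, b = 1.75, n = 6
h = (b - a)/n = 0.166667

Simpson's rule: (h/3)[f(x₀) + 4f(x₁) + 2f(x₂) + ... + f(xₙ)]

x_0 = 0.7500, f(x_0) = 0.421875, coefficient = 1
x_1 = 0.9167, f(x_1) = 0.770255, coefficient = 4
x_2 = 1.0833, f(x_2) = 1.271412, coefficient = 2
x_3 = 1.2500, f(x_3) = 1.953125, coefficient = 4
x_4 = 1.4167, f(x_4) = 2.843171, coefficient = 2
x_5 = 1.5833, f(x_5) = 3.969329, coefficient = 4
x_6 = 1.7500, f(x_6) = 5.359375, coefficient = 1

I ≈ (0.166667/3) × 40.781250 = 2.265625
Exact value: 2.265625
Error: 0.000000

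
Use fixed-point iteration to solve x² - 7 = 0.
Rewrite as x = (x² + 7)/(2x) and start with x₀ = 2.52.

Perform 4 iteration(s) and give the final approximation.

Equation: x² - 7 = 0
Fixed-point form: x = (x² + 7)/(2x)
x₀ = 2.52

x_1 = g(2.520000) = 2.648889
x_2 = g(2.648889) = 2.645753
x_3 = g(2.645753) = 2.645751
x_4 = g(2.645751) = 2.645751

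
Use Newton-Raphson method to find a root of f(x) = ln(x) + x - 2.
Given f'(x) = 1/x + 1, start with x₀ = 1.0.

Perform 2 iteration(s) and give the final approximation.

f(x) = ln(x) + x - 2
f'(x) = 1/x + 1
x₀ = 1.0

Newton-Raphson formula: x_{n+1} = x_n - f(x_n)/f'(x_n)

Iteration 1:
  f(1.000000) = -1.000000
  f'(1.000000) = 2.000000
  x_1 = 1.000000 - (-1.000000)/2.000000 = 1.500000
Iteration 2:
  f(1.500000) = -0.094535
  f'(1.500000) = 1.666667
  x_2 = 1.500000 - (-0.094535)/1.666667 = 1.556721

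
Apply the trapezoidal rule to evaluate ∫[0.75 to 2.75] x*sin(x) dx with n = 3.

f(x) = x*sin(x)
a = 0.75, b = 2.75, n = 3
h = (b - a)/n = 0.666667

Trapezoidal rule: (h/2)[f(x₀) + 2f(x₁) + 2f(x₂) + ... + f(xₙ)]

x_0 = 0.7500, f(x_0) = 0.511229, coefficient = 1
x_1 = 1.4167, f(x_1) = 1.399873, coefficient = 2
x_2 = 2.0833, f(x_2) = 1.815632, coefficient = 2
x_3 = 2.7500, f(x_3) = 1.049568, coefficient = 1

I ≈ (0.666667/2) × 7.991806 = 2.663935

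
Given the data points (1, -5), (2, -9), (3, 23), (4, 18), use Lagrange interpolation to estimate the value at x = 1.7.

Lagrange interpolation formula:
P(x) = Σ yᵢ × Lᵢ(x)
where Lᵢ(x) = Π_{j≠i} (x - xⱼ)/(xᵢ - xⱼ)

L_0(1.7) = (1.7 - 2)/(1 - 2) × (1.7 - 3)/(1 - 3) × (1.7 - 4)/(1 - 4) = 0.149500
L_1(1.7) = (1.7 - 1)/(2 - 1) × (1.7 - 3)/(2 - 3) × (1.7 - 4)/(2 - 4) = 1.046500
L_2(1.7) = (1.7 - 1)/(3 - 1) × (1.7 - 2)/(3 - 2) × (1.7 - 4)/(3 - 4) = -0.241500
L_3(1.7) = (1.7 - 1)/(4 - 1) × (1.7 - 2)/(4 - 2) × (1.7 - 3)/(4 - 3) = 0.045500

P(1.7) = (-5)×L_0(1.7) + (-9)×L_1(1.7) + 23×L_2(1.7) + 18×L_3(1.7)
P(1.7) = -14.901500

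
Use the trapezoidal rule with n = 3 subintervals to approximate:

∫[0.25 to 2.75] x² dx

f(x) = x²
a = 0.25, b = 2.75, n = 3
h = (b - a)/n = 0.833333

Trapezoidal rule: (h/2)[f(x₀) + 2f(x₁) + 2f(x₂) + ... + f(xₙ)]

x_0 = 0.2500, f(x_0) = 0.062500, coefficient = 1
x_1 = 1.0833, f(x_1) = 1.173611, coefficient = 2
x_2 = 1.9167, f(x_2) = 3.673611, coefficient = 2
x_3 = 2.7500, f(x_3) = 7.562500, coefficient = 1

I ≈ (0.833333/2) × 17.319444 = 7.216435
Exact value: 6.927083
Error: 0.289352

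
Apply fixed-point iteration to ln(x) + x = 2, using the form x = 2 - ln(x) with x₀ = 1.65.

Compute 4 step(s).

Equation: ln(x) + x = 2
Fixed-point form: x = 2 - ln(x)
x₀ = 1.65

x_1 = g(1.650000) = 1.499225
x_2 = g(1.499225) = 1.595052
x_3 = g(1.595052) = 1.533094
x_4 = g(1.533094) = 1.572712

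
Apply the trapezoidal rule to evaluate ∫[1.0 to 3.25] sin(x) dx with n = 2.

f(x) = sin(x)
a = 1.0, b = 3.25, n = 2
h = (b - a)/n = 1.125000

Trapezoidal rule: (h/2)[f(x₀) + 2f(x₁) + 2f(x₂) + ... + f(xₙ)]

x_0 = 1.0000, f(x_0) = 0.841471, coefficient = 1
x_1 = 2.1250, f(x_1) = 0.850320, coefficient = 2
x_2 = 3.2500, f(x_2) = -0.108195, coefficient = 1

I ≈ (1.125000/2) × 2.433915 = 1.369077
Exact value: 1.534432
Error: 0.165355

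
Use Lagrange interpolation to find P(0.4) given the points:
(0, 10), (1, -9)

Lagrange interpolation formula:
P(x) = Σ yᵢ × Lᵢ(x)
where Lᵢ(x) = Π_{j≠i} (x - xⱼ)/(xᵢ - xⱼ)

L_0(0.4) = (0.4 - 1)/(0 - 1) = 0.600000
L_1(0.4) = (0.4 - 0)/(1 - 0) = 0.400000

P(0.4) = 10×L_0(0.4) + (-9)×L_1(0.4)
P(0.4) = 2.400000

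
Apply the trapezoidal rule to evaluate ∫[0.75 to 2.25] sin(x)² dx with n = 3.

f(x) = sin(x)²
a = 0.75, b = 2.25, n = 3
h = (b - a)/n = 0.500000

Trapezoidal rule: (h/2)[f(x₀) + 2f(x₁) + 2f(x₂) + ... + f(xₙ)]

x_0 = 0.7500, f(x_0) = 0.464631, coefficient = 1
x_1 = 1.2500, f(x_1) = 0.900572, coefficient = 2
x_2 = 1.7500, f(x_2) = 0.968228, coefficient = 2
x_3 = 2.2500, f(x_3) = 0.605398, coefficient = 1

I ≈ (0.500000/2) × 4.807630 = 1.201907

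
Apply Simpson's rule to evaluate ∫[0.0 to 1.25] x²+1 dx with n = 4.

f(x) = x²+1
a = 0.0, b = 1.25, n = 4
h = (b - a)/n = 0.312500

Simpson's rule: (h/3)[f(x₀) + 4f(x₁) + 2f(x₂) + ... + f(xₙ)]

x_0 = 0.0000, f(x_0) = 1.000000, coefficient = 1
x_1 = 0.3125, f(x_1) = 1.097656, coefficient = 4
x_2 = 0.6250, f(x_2) = 1.390625, coefficient = 2
x_3 = 0.9375, f(x_3) = 1.878906, coefficient = 4
x_4 = 1.2500, f(x_4) = 2.562500, coefficient = 1

I ≈ (0.312500/3) × 18.250000 = 1.901042
Exact value: 1.901042
Error: 0.000000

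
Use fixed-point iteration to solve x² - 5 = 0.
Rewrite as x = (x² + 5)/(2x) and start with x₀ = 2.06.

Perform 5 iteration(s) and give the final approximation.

Equation: x² - 5 = 0
Fixed-point form: x = (x² + 5)/(2x)
x₀ = 2.06

x_1 = g(2.060000) = 2.243592
x_2 = g(2.243592) = 2.236081
x_3 = g(2.236081) = 2.236068
x_4 = g(2.236068) = 2.236068
x_5 = g(2.236068) = 2.236068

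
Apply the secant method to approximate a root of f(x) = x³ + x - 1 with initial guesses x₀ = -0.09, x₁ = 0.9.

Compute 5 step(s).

f(x) = x³ + x - 1
x₀ = -0.09, x₁ = 0.9

Secant formula: x_{n+1} = x_n - f(x_n)(x_n - x_{n-1})/(f(x_n) - f(x_{n-1}))

Iteration 1:
  f(-0.090000) = -1.090729
  f(0.900000) = 0.629000
  x_2 = 0.900000 - 0.629000×(0.900000 - (-0.090000))/(0.629000 - (-1.090729))
       = 0.537902
Iteration 2:
  f(0.900000) = 0.629000
  f(0.537902) = -0.306462
  x_3 = 0.537902 - (-0.306462)×(0.537902 - 0.900000)/(-0.306462 - 0.629000)
       = 0.656527
Iteration 3:
  f(0.537902) = -0.306462
  f(0.656527) = -0.060491
  x_4 = 0.656527 - (-0.060491)×(0.656527 - 0.537902)/(-0.060491 - (-0.306462))
       = 0.685700
Iteration 4:
  f(0.656527) = -0.060491
  f(0.685700) = 0.008107
  x_5 = 0.685700 - 0.008107×(0.685700 - 0.656527)/(0.008107 - (-0.060491))
       = 0.682253
Iteration 5:
  f(0.685700) = 0.008107
  f(0.682253) = -0.000180
  x_6 = 0.682253 - (-0.000180)×(0.682253 - 0.685700)/(-0.000180 - 0.008107)
       = 0.682328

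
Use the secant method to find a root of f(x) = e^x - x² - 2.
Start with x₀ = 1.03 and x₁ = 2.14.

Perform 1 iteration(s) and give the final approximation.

f(x) = e^x - x² - 2
x₀ = 1.03, x₁ = 2.14

Secant formula: x_{n+1} = x_n - f(x_n)(x_n - x_{n-1})/(f(x_n) - f(x_{n-1}))

Iteration 1:
  f(1.030000) = -0.259834
  f(2.140000) = 1.919838
  x_2 = 2.140000 - 1.919838×(2.140000 - 1.030000)/(1.919838 - (-0.259834))
       = 1.162321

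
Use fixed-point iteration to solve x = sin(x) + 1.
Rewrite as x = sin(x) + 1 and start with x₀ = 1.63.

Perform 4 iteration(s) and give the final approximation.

Equation: x = sin(x) + 1
Fixed-point form: x = sin(x) + 1
x₀ = 1.63

x_1 = g(1.630000) = 1.998248
x_2 = g(1.998248) = 1.910025
x_3 = g(1.910025) = 1.943012
x_4 = g(1.943012) = 1.931524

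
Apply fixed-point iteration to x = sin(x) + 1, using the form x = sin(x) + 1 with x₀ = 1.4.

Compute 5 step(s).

Equation: x = sin(x) + 1
Fixed-point form: x = sin(x) + 1
x₀ = 1.4

x_1 = g(1.400000) = 1.985450
x_2 = g(1.985450) = 1.915256
x_3 = g(1.915256) = 1.941258
x_4 = g(1.941258) = 1.932160
x_5 = g(1.932160) = 1.935415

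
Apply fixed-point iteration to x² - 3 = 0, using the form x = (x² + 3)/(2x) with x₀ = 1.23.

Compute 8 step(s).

Equation: x² - 3 = 0
Fixed-point form: x = (x² + 3)/(2x)
x₀ = 1.23

x_1 = g(1.230000) = 1.834512
x_2 = g(1.834512) = 1.734912
x_3 = g(1.734912) = 1.732053
x_4 = g(1.732053) = 1.732051
x_5 = g(1.732051) = 1.732051
x_6 = g(1.732051) = 1.732051
x_7 = g(1.732051) = 1.732051
x_8 = g(1.732051) = 1.732051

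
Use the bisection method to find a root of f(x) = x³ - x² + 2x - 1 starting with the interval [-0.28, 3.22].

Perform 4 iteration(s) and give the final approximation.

f(x) = x³ - x² + 2x - 1
Initial interval: [-0.28, 3.22]

Iteration 1:
  c_1 = (-0.280000 + 3.220000)/2 = 1.470000
  f(c_1) = f(1.470000) = 2.955623
  f(a) × f(c) < 0, new interval: [-0.280000, 1.470000]
Iteration 2:
  c_2 = (-0.280000 + 1.470000)/2 = 0.595000
  f(c_2) = f(0.595000) = 0.046620
  f(a) × f(c) < 0, new interval: [-0.280000, 0.595000]
Iteration 3:
  c_3 = (-0.280000 + 0.595000)/2 = 0.157500
  f(c_3) = f(0.157500) = -0.705899
  f(a) × f(c) ≥ 0, new interval: [0.157500, 0.595000]
Iteration 4:
  c_4 = (0.157500 + 0.595000)/2 = 0.376250
  f(c_4) = f(0.376250) = -0.335801
  f(a) × f(c) ≥ 0, new interval: [0.376250, 0.595000]

After 4 iteration(s), the approximation is c_4 = 0.376250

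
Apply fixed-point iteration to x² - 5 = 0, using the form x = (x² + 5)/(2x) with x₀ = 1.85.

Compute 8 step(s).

Equation: x² - 5 = 0
Fixed-point form: x = (x² + 5)/(2x)
x₀ = 1.85

x_1 = g(1.850000) = 2.276351
x_2 = g(2.276351) = 2.236424
x_3 = g(2.236424) = 2.236068
x_4 = g(2.236068) = 2.236068
x_5 = g(2.236068) = 2.236068
x_6 = g(2.236068) = 2.236068
x_7 = g(2.236068) = 2.236068
x_8 = g(2.236068) = 2.236068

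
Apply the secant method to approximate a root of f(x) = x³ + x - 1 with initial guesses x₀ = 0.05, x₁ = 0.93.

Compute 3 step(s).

f(x) = x³ + x - 1
x₀ = 0.05, x₁ = 0.93

Secant formula: x_{n+1} = x_n - f(x_n)(x_n - x_{n-1})/(f(x_n) - f(x_{n-1}))

Iteration 1:
  f(0.050000) = -0.949875
  f(0.930000) = 0.734357
  x_2 = 0.930000 - 0.734357×(0.930000 - 0.050000)/(0.734357 - (-0.949875))
       = 0.546303
Iteration 2:
  f(0.930000) = 0.734357
  f(0.546303) = -0.290654
  x_3 = 0.546303 - (-0.290654)×(0.546303 - 0.930000)/(-0.290654 - 0.734357)
       = 0.655105
Iteration 3:
  f(0.546303) = -0.290654
  f(0.655105) = -0.063748
  x_4 = 0.655105 - (-0.063748)×(0.655105 - 0.546303)/(-0.063748 - (-0.290654))
       = 0.685673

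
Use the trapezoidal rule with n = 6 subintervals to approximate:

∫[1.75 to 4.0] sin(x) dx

f(x) = sin(x)
a = 1.75, b = 4.0, n = 6
h = (b - a)/n = 0.375000

Trapezoidal rule: (h/2)[f(x₀) + 2f(x₁) + 2f(x₂) + ... + f(xₙ)]

x_0 = 1.7500, f(x_0) = 0.983986, coefficient = 1
x_1 = 2.1250, f(x_1) = 0.850320, coefficient = 2
x_2 = 2.5000, f(x_2) = 0.598472, coefficient = 2
x_3 = 2.8750, f(x_3) = 0.263446, coefficient = 2
x_4 = 3.2500, f(x_4) = -0.108195, coefficient = 2
x_5 = 3.6250, f(x_5) = -0.464799, coefficient = 2
x_6 = 4.0000, f(x_6) = -0.756802, coefficient = 1

I ≈ (0.375000/2) × 2.505671 = 0.469813
Exact value: 0.475398
Error: 0.005584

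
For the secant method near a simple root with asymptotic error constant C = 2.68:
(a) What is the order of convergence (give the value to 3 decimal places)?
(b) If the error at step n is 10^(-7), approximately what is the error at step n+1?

(a) Secant method has superlinear convergence with order φ = (1+√5)/2 ≈ 1.618.
    This means |e_{n+1}| ≈ C|e_n|^1.618.

(b) With |e_n| = 10^(-7) and C = 2.68:
    |e_{n+1}| ≈ 2.68 × (10^(-7))^1.618 = 2.68 × 10^(-11.33)

(a) ≈ 1.618 (golden ratio); (b) |e_{n+1}| ≈ 1.264e-11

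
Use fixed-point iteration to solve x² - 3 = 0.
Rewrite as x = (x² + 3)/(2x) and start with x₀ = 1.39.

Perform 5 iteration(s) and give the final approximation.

Equation: x² - 3 = 0
Fixed-point form: x = (x² + 3)/(2x)
x₀ = 1.39

x_1 = g(1.390000) = 1.774137
x_2 = g(1.774137) = 1.732550
x_3 = g(1.732550) = 1.732051
x_4 = g(1.732051) = 1.732051
x_5 = g(1.732051) = 1.732051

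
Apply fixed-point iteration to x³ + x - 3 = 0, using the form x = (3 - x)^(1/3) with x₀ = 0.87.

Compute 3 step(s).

Equation: x³ + x - 3 = 0
Fixed-point form: x = (3 - x)^(1/3)
x₀ = 0.87

x_1 = g(0.870000) = 1.286648
x_2 = g(1.286648) = 1.196600
x_3 = g(1.196600) = 1.217206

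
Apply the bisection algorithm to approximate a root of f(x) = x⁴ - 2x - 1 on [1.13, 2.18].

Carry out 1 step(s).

f(x) = x⁴ - 2x - 1
Initial interval: [1.13, 2.18]

Iteration 1:
  c_1 = (1.130000 + 2.180000)/2 = 1.655000
  f(c_1) = f(1.655000) = 3.192258
  f(a) × f(c) < 0, new interval: [1.130000, 1.655000]

After 1 iteration(s), the approximation is c_1 = 1.655000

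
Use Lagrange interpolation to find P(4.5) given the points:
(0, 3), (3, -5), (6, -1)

Lagrange interpolation formula:
P(x) = Σ yᵢ × Lᵢ(x)
where Lᵢ(x) = Π_{j≠i} (x - xⱼ)/(xᵢ - xⱼ)

L_0(4.5) = (4.5 - 3)/(0 - 3) × (4.5 - 6)/(0 - 6) = -0.125000
L_1(4.5) = (4.5 - 0)/(3 - 0) × (4.5 - 6)/(3 - 6) = 0.750000
L_2(4.5) = (4.5 - 0)/(6 - 0) × (4.5 - 3)/(6 - 3) = 0.375000

P(4.5) = 3×L_0(4.5) + (-5)×L_1(4.5) + (-1)×L_2(4.5)
P(4.5) = -4.500000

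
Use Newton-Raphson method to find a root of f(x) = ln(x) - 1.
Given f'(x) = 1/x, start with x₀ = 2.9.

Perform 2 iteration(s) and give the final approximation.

f(x) = ln(x) - 1
f'(x) = 1/x
x₀ = 2.9

Newton-Raphson formula: x_{n+1} = x_n - f(x_n)/f'(x_n)

Iteration 1:
  f(2.900000) = 0.064711
  f'(2.900000) = 0.344828
  x_1 = 2.900000 - 0.064711/0.344828 = 2.712339
Iteration 2:
  f(2.712339) = -0.002189
  f'(2.712339) = 0.368685
  x_2 = 2.712339 - (-0.002189)/0.368685 = 2.718275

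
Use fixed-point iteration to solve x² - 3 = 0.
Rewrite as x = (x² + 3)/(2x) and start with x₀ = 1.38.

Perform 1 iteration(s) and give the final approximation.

Equation: x² - 3 = 0
Fixed-point form: x = (x² + 3)/(2x)
x₀ = 1.38

x_1 = g(1.380000) = 1.776957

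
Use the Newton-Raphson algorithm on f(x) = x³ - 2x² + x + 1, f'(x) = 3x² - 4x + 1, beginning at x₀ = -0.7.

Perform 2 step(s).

f(x) = x³ - 2x² + x + 1
f'(x) = 3x² - 4x + 1
x₀ = -0.7

Newton-Raphson formula: x_{n+1} = x_n - f(x_n)/f'(x_n)

Iteration 1:
  f(-0.700000) = -1.023000
  f'(-0.700000) = 5.270000
  x_1 = -0.700000 - (-1.023000)/5.270000 = -0.505882
Iteration 2:
  f(-0.505882) = -0.147180
  f'(-0.505882) = 3.791280
  x_2 = -0.505882 - (-0.147180)/3.791280 = -0.467062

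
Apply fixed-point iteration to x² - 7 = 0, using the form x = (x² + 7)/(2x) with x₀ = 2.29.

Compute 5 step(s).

Equation: x² - 7 = 0
Fixed-point form: x = (x² + 7)/(2x)
x₀ = 2.29

x_1 = g(2.290000) = 2.673384
x_2 = g(2.673384) = 2.645894
x_3 = g(2.645894) = 2.645751
x_4 = g(2.645751) = 2.645751
x_5 = g(2.645751) = 2.645751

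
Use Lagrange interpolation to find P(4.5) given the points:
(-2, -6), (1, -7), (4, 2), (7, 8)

Lagrange interpolation formula:
P(x) = Σ yᵢ × Lᵢ(x)
where Lᵢ(x) = Π_{j≠i} (x - xⱼ)/(xᵢ - xⱼ)

L_0(4.5) = (4.5 - 1)/(-2 - 1) × (4.5 - 4)/(-2 - 4) × (4.5 - 7)/(-2 - 7) = 0.027006
L_1(4.5) = (4.5 - (-2))/(1 - (-2)) × (4.5 - 4)/(1 - 4) × (4.5 - 7)/(1 - 7) = -0.150463
L_2(4.5) = (4.5 - (-2))/(4 - (-2)) × (4.5 - 1)/(4 - 1) × (4.5 - 7)/(4 - 7) = 1.053241
L_3(4.5) = (4.5 - (-2))/(7 - (-2)) × (4.5 - 1)/(7 - 1) × (4.5 - 4)/(7 - 4) = 0.070216

P(4.5) = (-6)×L_0(4.5) + (-7)×L_1(4.5) + 2×L_2(4.5) + 8×L_3(4.5)
P(4.5) = 3.559414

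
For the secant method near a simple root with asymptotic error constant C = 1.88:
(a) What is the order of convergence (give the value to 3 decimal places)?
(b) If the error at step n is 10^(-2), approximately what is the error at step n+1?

(a) Secant method has superlinear convergence with order φ = (1+√5)/2 ≈ 1.618.
    This means |e_{n+1}| ≈ C|e_n|^1.618.

(b) With |e_n| = 10^(-2) and C = 1.88:
    |e_{n+1}| ≈ 1.88 × (10^(-2))^1.618 = 1.88 × 10^(-3.24)

(a) ≈ 1.618 (golden ratio); (b) |e_{n+1}| ≈ 1.092e-03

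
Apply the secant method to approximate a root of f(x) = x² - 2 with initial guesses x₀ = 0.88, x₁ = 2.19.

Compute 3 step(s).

f(x) = x² - 2
x₀ = 0.88, x₁ = 2.19

Secant formula: x_{n+1} = x_n - f(x_n)(x_n - x_{n-1})/(f(x_n) - f(x_{n-1}))

Iteration 1:
  f(0.880000) = -1.225600
  f(2.190000) = 2.796100
  x_2 = 2.190000 - 2.796100×(2.190000 - 0.880000)/(2.796100 - (-1.225600))
       = 1.279218
Iteration 2:
  f(2.190000) = 2.796100
  f(1.279218) = -0.363601
  x_3 = 1.279218 - (-0.363601)×(1.279218 - 2.190000)/(-0.363601 - 2.796100)
       = 1.384026
Iteration 3:
  f(1.279218) = -0.363601
  f(1.384026) = -0.084472
  x_4 = 1.384026 - (-0.084472)×(1.384026 - 1.279218)/(-0.084472 - (-0.363601))
       = 1.415744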